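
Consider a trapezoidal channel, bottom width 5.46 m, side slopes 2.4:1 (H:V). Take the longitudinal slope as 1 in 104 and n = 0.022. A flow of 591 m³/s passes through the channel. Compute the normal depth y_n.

Manning's equation rearranged: A R^(2/3) = nQ / (1·√S) = 0.022 × 591 / (√0.009615) = 132.6.
At y = 5.33 m: A R^(2/3) = 199.3 — too large.
At y = 4.45 m: A R^(2/3) = 132.7 — matches.

y_n = 4.45 m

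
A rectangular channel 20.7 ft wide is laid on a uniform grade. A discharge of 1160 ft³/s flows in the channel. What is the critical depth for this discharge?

For a rectangular channel, critical depth y_c = (q²/g)^(1/3) where q = Q/b = 1160/20.7 = 56.04 ft²/s.
So y_c = (56.04²/32.2)^(1/3) = 4.6 ft.

y_c = 4.6 ft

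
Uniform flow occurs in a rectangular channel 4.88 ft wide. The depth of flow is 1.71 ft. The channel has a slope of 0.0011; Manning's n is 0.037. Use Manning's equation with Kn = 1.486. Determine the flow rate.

Q = 11.2 ft³/s

Flow area A = b·y = 4.88 × 1.71 = 8.345 ft². Wetted perimeter P = b + 2y = 4.88 + 2×1.71 = 8.3 ft.
Hydraulic radius R = A/P = 8.345/8.3 = 1.005 ft.
Manning's equation: Q = (1.486/n) A R^(2/3) S^(1/2) = (1.486/0.037) × 8.345 × 1.005^(2/3) × 0.0011^(1/2) = 11.2 ft³/s.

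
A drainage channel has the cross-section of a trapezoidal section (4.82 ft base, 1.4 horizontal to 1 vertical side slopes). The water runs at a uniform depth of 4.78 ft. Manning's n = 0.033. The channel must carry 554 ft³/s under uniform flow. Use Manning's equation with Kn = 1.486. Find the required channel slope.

With bottom width b = 4.82 ft and side slope z = 1.4: A = (b + zy)y = (4.82 + 1.4×4.78)×4.78 = 55.03 ft²; P = b + 2y√(1+z²) = 4.82 + 2×4.78×1.72 = 21.27 ft.
Hydraulic radius R = A/P = 55.03/21.27 = 2.587 ft.
From Manning's equation, S = [nQ / (1.486 A R^(2/3))]² = [0.033 × 554 / (1.486 × 55.03 × 2.587^(2/3))]² = 0.0141.

S = 0.0141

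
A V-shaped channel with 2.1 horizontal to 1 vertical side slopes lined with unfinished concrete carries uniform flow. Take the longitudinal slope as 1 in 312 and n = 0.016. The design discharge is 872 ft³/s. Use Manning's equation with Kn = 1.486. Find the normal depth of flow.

Manning's equation rearranged: A R^(2/3) = nQ / (1.486·√S) = 0.016 × 872 / (1.486 × √0.003205) = 165.8.
At y = 4.61 ft: A R^(2/3) = 72.75 — too small.
At y = 6.28 ft: A R^(2/3) = 165.9 — ≈ 165.8.

y_n = 6.28 ft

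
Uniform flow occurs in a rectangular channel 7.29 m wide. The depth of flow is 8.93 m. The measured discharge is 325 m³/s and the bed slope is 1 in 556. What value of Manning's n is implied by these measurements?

n = 0.016

Flow area A = b·y = 7.29 × 8.93 = 65.1 m². Wetted perimeter P = b + 2y = 7.29 + 2×8.93 = 25.15 m.
Hydraulic radius R = A/P = 65.1/25.15 = 2.588 m.
Rearranging Manning's equation: n = (1/Q) A R^(2/3) S^(1/2) = (1/325) × 65.1 × 2.588^(2/3) × √0.001799 = 0.016.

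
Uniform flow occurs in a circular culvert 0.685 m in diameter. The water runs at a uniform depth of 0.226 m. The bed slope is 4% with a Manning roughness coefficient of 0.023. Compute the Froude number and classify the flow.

For a circular section of diameter D = 0.685 m at depth y = 0.226 m, the central angle is θ = 2 arccos(1 − 2y/D) = 2.447 rad. Then A = (D²/8)(θ − sin θ) = 0.106 m² and P = Dθ/2 = 0.8383 m.
Hydraulic radius R = A/P = 0.106/0.8383 = 0.1265 m.
V = (1/n) R^(2/3) √S = (1/0.023) × 0.1265^(2/3) × √0.04 = 2.191 m/s. Hydraulic depth D_h = A/T = 0.106/0.6442 = 0.1646 m.
Froude number Fr = V/√(g·D_h) = 2.191/√(9.81×0.1646) = 1.72, which is greater than 1, so the flow is supercritical.

supercritical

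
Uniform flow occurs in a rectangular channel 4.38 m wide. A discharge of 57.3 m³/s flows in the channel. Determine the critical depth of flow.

For a rectangular channel, critical depth y_c = (q²/g)^(1/3) where q = Q/b = 57.3/4.38 = 13.08 m²/s.
So y_c = (13.08²/9.81)^(1/3) = 2.59 m.

y_c = 2.59 m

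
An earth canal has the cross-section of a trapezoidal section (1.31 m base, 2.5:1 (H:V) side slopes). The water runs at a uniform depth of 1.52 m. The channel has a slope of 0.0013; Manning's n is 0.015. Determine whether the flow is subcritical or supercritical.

With bottom width b = 1.31 m and side slope z = 2.5: A = (b + zy)y = (1.31 + 2.5×1.52)×1.52 = 7.767 m²; P = b + 2y√(1+z²) = 1.31 + 2×1.52×2.693 = 9.495 m.
Hydraulic radius R = A/P = 7.767/9.495 = 0.818 m.
V = (1/n) R^(2/3) √S = (1/0.015) × 0.818^(2/3) × √0.0013 = 2.102 m/s. Hydraulic depth D_h = A/T = 7.767/8.91 = 0.8717 m.
Froude number Fr = V/√(g·D_h) = 2.102/√(9.81×0.8717) = 0.719, which is less than 1, so the flow is subcritical.

subcritical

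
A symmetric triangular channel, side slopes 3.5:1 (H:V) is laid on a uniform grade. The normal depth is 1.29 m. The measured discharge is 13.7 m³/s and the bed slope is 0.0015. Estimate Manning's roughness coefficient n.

For a triangular section with side slope z = 3.5: A = zy² = 3.5×1.29² = 5.824 m²; P = 2y√(1+z²) = 2×1.29×3.64 = 9.391 m.
Hydraulic radius R = A/P = 5.824/9.391 = 0.6202 m.
Rearranging Manning's equation: n = (1/Q) A R^(2/3) S^(1/2) = (1/13.7) × 5.824 × 0.6202^(2/3) × √0.0015 = 0.012.

n = 0.012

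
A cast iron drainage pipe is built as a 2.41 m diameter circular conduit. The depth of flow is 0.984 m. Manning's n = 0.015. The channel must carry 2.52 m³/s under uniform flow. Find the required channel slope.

S = 0.0011

For a circular section of diameter D = 2.41 m at depth y = 0.984 m, the central angle is θ = 2 arccos(1 − 2y/D) = 2.773 rad. Then A = (D²/8)(θ − sin θ) = 1.751 m² and P = Dθ/2 = 3.341 m.
Hydraulic radius R = A/P = 1.751/3.341 = 0.5241 m.
From Manning's equation, S = [nQ / (1 A R^(2/3))]² = [0.015 × 2.52 / (1 × 1.751 × 0.5241^(2/3))]² = 0.0011.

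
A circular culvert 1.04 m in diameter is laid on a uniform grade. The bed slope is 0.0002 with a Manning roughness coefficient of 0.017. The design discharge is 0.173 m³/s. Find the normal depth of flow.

y_n = 0.581 m

Manning's equation rearranged: A R^(2/3) = nQ / (1·√S) = 0.017 × 0.173 / (√0.0002) = 0.208.
At y = 0.677 m: A R^(2/3) = 0.2623 — high.
At y = 0.479 m: A R^(2/3) = 0.1502 — low.
At y = 0.581 m: A R^(2/3) = 0.2079 — close enough.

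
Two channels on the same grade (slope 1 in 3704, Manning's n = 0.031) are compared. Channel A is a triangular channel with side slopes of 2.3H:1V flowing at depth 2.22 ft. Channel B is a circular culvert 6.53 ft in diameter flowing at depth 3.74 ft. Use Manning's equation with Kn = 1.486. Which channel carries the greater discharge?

channel B

Channel A: For a triangular section with side slope z = 2.3: A = zy² = 2.3×2.22² = 11.34 ft²; P = 2y√(1+z²) = 2×2.22×2.508 = 11.14 ft. Hydraulic radius R = A/P = 11.34/11.14 = 1.018 ft. Q_A = (1.486/0.031)·11.34·1.018^(2/3)·√0.00027 = 9.035 ft³/s.
Channel B: For a circular section of diameter D = 6.53 ft at depth y = 3.74 ft, the central angle is θ = 2 arccos(1 − 2y/D) = 3.434 rad. Then A = (D²/8)(θ − sin θ) = 19.84 ft² and P = Dθ/2 = 11.21 ft. Hydraulic radius R = A/P = 19.84/11.21 = 1.769 ft. Q_B = (1.486/0.031)·19.84·1.769^(2/3)·√0.00027 = 22.86 ft³/s.
Q_A = 9.035 ft³/s vs Q_B = 22.86 ft³/s, so channel B carries more.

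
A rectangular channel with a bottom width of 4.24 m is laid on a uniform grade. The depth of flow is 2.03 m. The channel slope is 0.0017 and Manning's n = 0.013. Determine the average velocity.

Flow area A = b·y = 4.24 × 2.03 = 8.607 m². Wetted perimeter P = b + 2y = 4.24 + 2×2.03 = 8.3 m.
Hydraulic radius R = A/P = 8.607/8.3 = 1.037 m.
From Manning's equation, V = (1/n) R^(2/3) S^(1/2) = (1/0.013) × 1.037^(2/3) × 0.0017^(1/2) = 3.25 m/s.

V = 3.25 m/s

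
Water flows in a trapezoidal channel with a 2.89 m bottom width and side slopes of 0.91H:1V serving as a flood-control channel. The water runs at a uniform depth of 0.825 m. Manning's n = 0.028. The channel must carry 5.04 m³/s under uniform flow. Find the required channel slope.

With bottom width b = 2.89 m and side slope z = 0.91: A = (b + zy)y = (2.89 + 0.91×0.825)×0.825 = 3.004 m²; P = b + 2y√(1+z²) = 2.89 + 2×0.825×1.352 = 5.121 m.
Hydraulic radius R = A/P = 3.004/5.121 = 0.5865 m.
From Manning's equation, S = [nQ / (1 A R^(2/3))]² = [0.028 × 5.04 / (1 × 3.004 × 0.5865^(2/3))]² = 0.0045.

S = 0.0045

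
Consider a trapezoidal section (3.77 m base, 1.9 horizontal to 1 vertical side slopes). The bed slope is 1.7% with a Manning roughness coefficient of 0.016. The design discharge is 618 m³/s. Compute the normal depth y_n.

Manning's equation rearranged: A R^(2/3) = nQ / (1·√S) = 0.016 × 618 / (√0.017) = 75.84.
At y = 2.98 m: A R^(2/3) = 39.98 — low.
At y = 4.49 m: A R^(2/3) = 98.9 — high.
At y = 3.99 m: A R^(2/3) = 75.83 — close enough.

y_n = 3.99 m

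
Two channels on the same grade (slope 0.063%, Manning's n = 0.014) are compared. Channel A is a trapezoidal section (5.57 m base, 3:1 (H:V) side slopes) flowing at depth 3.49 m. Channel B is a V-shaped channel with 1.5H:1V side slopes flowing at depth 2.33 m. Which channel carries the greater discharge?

Channel A: With bottom width b = 5.57 m and side slope z = 3: A = (b + zy)y = (5.57 + 3×3.49)×3.49 = 55.98 m²; P = b + 2y√(1+z²) = 5.57 + 2×3.49×3.162 = 27.64 m. Hydraulic radius R = A/P = 55.98/27.64 = 2.025 m. Q_A = (1/0.014)·55.98·2.025^(2/3)·√0.00063 = 160.6 m³/s.
Channel B: For a triangular section with side slope z = 1.5: A = zy² = 1.5×2.33² = 8.143 m²; P = 2y√(1+z²) = 2×2.33×1.803 = 8.401 m. Hydraulic radius R = A/P = 8.143/8.401 = 0.9693 m. Q_B = (1/0.014)·8.143·0.9693^(2/3)·√0.00063 = 14.3 m³/s.
Q_A = 160.6 m³/s vs Q_B = 14.3 m³/s, so channel A carries more.

channel A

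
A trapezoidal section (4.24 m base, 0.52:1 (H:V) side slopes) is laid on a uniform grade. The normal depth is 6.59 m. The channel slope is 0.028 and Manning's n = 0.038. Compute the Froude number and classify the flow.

With bottom width b = 4.24 m and side slope z = 0.52: A = (b + zy)y = (4.24 + 0.52×6.59)×6.59 = 50.52 m²; P = b + 2y√(1+z²) = 4.24 + 2×6.59×1.127 = 19.1 m.
Hydraulic radius R = A/P = 50.52/19.1 = 2.646 m.
V = (1/n) R^(2/3) √S = (1/0.038) × 2.646^(2/3) × √0.028 = 8.424 m/s. Hydraulic depth D_h = A/T = 50.52/11.09 = 4.554 m.
Froude number Fr = V/√(g·D_h) = 8.424/√(9.81×4.554) = 1.26, which is greater than 1, so the flow is supercritical.

supercritical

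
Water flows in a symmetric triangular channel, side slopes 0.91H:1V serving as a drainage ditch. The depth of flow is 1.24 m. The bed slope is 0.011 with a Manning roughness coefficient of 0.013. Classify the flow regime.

For a triangular section with side slope z = 0.91: A = zy² = 0.91×1.24² = 1.399 m²; P = 2y√(1+z²) = 2×1.24×1.352 = 3.353 m.
Hydraulic radius R = A/P = 1.399/3.353 = 0.4173 m.
V = (1/n) R^(2/3) √S = (1/0.013) × 0.4173^(2/3) × √0.011 = 4.505 m/s. Hydraulic depth D_h = A/T = 1.399/2.257 = 0.62 m.
Froude number Fr = V/√(g·D_h) = 4.505/√(9.81×0.62) = 1.83, which is greater than 1, so the flow is supercritical.

supercritical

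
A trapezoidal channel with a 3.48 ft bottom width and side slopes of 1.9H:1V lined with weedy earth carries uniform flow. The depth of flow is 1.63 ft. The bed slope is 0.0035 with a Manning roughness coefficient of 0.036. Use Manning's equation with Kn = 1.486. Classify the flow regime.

With bottom width b = 3.48 ft and side slope z = 1.9: A = (b + zy)y = (3.48 + 1.9×1.63)×1.63 = 10.72 ft²; P = b + 2y√(1+z²) = 3.48 + 2×1.63×2.147 = 10.48 ft.
Hydraulic radius R = A/P = 10.72/10.48 = 1.023 ft.
V = (1.486/n) R^(2/3) √S = (1.486/0.036) × 1.023^(2/3) × √0.0035 = 2.479 ft/s. Hydraulic depth D_h = A/T = 10.72/9.674 = 1.108 ft.
Froude number Fr = V/√(g·D_h) = 2.479/√(32.2×1.108) = 0.415, which is less than 1, so the flow is subcritical.

subcritical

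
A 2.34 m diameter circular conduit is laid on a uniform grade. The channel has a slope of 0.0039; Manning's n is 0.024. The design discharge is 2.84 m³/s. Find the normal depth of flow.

y_n = 0.975 m

Manning's equation rearranged: A R^(2/3) = nQ / (1·√S) = 0.024 × 2.84 / (√0.0039) = 1.091.
Try y = 0.681 m: A R^(2/3) = 0.5554 — short.
Try y = 1.15 m: A R^(2/3) = 1.461 — over.
Try y = 0.975 m: A R^(2/3) = 1.092 — matches.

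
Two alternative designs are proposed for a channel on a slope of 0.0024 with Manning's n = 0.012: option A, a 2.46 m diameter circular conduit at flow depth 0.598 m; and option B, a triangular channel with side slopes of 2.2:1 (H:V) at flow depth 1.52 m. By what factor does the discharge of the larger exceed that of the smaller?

Channel A: For a circular section of diameter D = 2.46 m at depth y = 0.598 m, the central angle is θ = 2 arccos(1 − 2y/D) = 2.062 rad. Then A = (D²/8)(θ − sin θ) = 0.8932 m² and P = Dθ/2 = 2.537 m. Hydraulic radius R = A/P = 0.8932/2.537 = 0.3521 m. Q_A = (1/0.012)·0.8932·0.3521^(2/3)·√0.0024 = 1.818 m³/s.
Channel B: For a triangular section with side slope z = 2.2: A = zy² = 2.2×1.52² = 5.083 m²; P = 2y√(1+z²) = 2×1.52×2.417 = 7.346 m. Hydraulic radius R = A/P = 5.083/7.346 = 0.6919 m. Q_B = (1/0.012)·5.083·0.6919^(2/3)·√0.0024 = 16.23 m³/s.
The larger discharge is 16.23 m³/s and the smaller is 1.818 m³/s; the ratio is 8.93.

8.93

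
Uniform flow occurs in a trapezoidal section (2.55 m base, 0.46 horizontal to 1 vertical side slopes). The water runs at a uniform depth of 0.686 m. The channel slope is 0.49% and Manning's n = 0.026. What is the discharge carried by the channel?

Q = 3.26 m³/s

With bottom width b = 2.55 m and side slope z = 0.46: A = (b + zy)y = (2.55 + 0.46×0.686)×0.686 = 1.966 m²; P = b + 2y√(1+z²) = 2.55 + 2×0.686×1.101 = 4.06 m.
Hydraulic radius R = A/P = 1.966/4.06 = 0.4842 m.
Manning's equation: Q = (1/n) A R^(2/3) S^(1/2) = (1/0.026) × 1.966 × 0.4842^(2/3) × 0.0049^(1/2) = 3.26 m³/s.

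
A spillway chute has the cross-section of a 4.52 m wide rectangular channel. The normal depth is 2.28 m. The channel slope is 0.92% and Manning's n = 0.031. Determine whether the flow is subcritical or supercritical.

subcritical

Flow area A = b·y = 4.52 × 2.28 = 10.31 m². Wetted perimeter P = b + 2y = 4.52 + 2×2.28 = 9.08 m.
Hydraulic radius R = A/P = 10.31/9.08 = 1.135 m.
V = (1/n) R^(2/3) √S = (1/0.031) × 1.135^(2/3) × √0.0092 = 3.367 m/s. Hydraulic depth D_h = A/T = 10.31/4.52 = 2.28 m.
Froude number Fr = V/√(g·D_h) = 3.367/√(9.81×2.28) = 0.712, which is less than 1, so the flow is subcritical.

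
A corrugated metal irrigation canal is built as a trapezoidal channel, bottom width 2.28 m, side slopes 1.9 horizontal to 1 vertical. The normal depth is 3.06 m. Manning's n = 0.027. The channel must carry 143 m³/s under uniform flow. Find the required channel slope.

S = 0.0129

With bottom width b = 2.28 m and side slope z = 1.9: A = (b + zy)y = (2.28 + 1.9×3.06)×3.06 = 24.77 m²; P = b + 2y√(1+z²) = 2.28 + 2×3.06×2.147 = 15.42 m.
Hydraulic radius R = A/P = 24.77/15.42 = 1.606 m.
From Manning's equation, S = [nQ / (1 A R^(2/3))]² = [0.027 × 143 / (1 × 24.77 × 1.606^(2/3))]² = 0.0129.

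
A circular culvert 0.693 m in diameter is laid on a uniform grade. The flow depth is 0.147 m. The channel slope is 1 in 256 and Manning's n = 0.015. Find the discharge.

Q = 0.0482 m³/s

For a circular section of diameter D = 0.693 m at depth y = 0.147 m, the central angle is θ = 2 arccos(1 − 2y/D) = 1.915 rad. Then A = (D²/8)(θ − sin θ) = 0.05841 m² and P = Dθ/2 = 0.6634 m.
Hydraulic radius R = A/P = 0.05841/0.6634 = 0.08805 m.
Manning's equation: Q = (1/n) A R^(2/3) S^(1/2) = (1/0.015) × 0.05841 × 0.08805^(2/3) × 0.003906^(1/2) = 0.0482 m³/s.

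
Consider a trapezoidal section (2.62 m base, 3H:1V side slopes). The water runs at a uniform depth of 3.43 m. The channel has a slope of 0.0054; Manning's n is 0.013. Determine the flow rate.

With bottom width b = 2.62 m and side slope z = 3: A = (b + zy)y = (2.62 + 3×3.43)×3.43 = 44.28 m²; P = b + 2y√(1+z²) = 2.62 + 2×3.43×3.162 = 24.31 m.
Hydraulic radius R = A/P = 44.28/24.31 = 1.821 m.
Manning's equation: Q = (1/n) A R^(2/3) S^(1/2) = (1/0.013) × 44.28 × 1.821^(2/3) × 0.0054^(1/2) = 373 m³/s.

Q = 373 m³/s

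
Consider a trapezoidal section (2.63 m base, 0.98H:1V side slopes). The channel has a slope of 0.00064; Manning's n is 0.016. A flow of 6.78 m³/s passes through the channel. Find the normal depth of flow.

Manning's equation rearranged: A R^(2/3) = nQ / (1·√S) = 0.016 × 6.78 / (√0.00064) = 4.288.
Trying y = 1.39 m: A R^(2/3) = 4.982 — over.
Trying y = 1.28 m: A R^(2/3) = 4.285 — matches.

y_n = 1.28 m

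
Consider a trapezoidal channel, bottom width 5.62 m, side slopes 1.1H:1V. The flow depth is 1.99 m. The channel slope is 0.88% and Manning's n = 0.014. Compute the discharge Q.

Q = 127 m³/s

With bottom width b = 5.62 m and side slope z = 1.1: A = (b + zy)y = (5.62 + 1.1×1.99)×1.99 = 15.54 m²; P = b + 2y√(1+z²) = 5.62 + 2×1.99×1.487 = 11.54 m.
Hydraulic radius R = A/P = 15.54/11.54 = 1.347 m.
Manning's equation: Q = (1/n) A R^(2/3) S^(1/2) = (1/0.014) × 15.54 × 1.347^(2/3) × 0.0088^(1/2) = 127 m³/s.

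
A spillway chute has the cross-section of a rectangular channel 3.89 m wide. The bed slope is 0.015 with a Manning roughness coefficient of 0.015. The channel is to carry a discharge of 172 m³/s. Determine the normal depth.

Manning's equation rearranged: A R^(2/3) = nQ / (1·√S) = 0.015 × 172 / (√0.015) = 21.07.
At y = 5.09 m: A R^(2/3) = 24.86 — high.
At y = 3.72 m: A R^(2/3) = 17.03 — low.
At y = 4.43 m: A R^(2/3) = 21.07 — matches.

y_n = 4.43 m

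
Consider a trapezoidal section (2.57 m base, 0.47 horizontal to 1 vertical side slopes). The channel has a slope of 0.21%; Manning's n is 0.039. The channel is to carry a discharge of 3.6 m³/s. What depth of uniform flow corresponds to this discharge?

y_n = 1.21 m

Manning's equation rearranged: A R^(2/3) = nQ / (1·√S) = 0.039 × 3.6 / (√0.0021) = 3.064.
Trying y = 0.956 m: A R^(2/3) = 2.091 — too small.
Trying y = 1.4 m: A R^(2/3) = 3.888 — too large.
Trying y = 1.21 m: A R^(2/3) = 3.063 — close enough.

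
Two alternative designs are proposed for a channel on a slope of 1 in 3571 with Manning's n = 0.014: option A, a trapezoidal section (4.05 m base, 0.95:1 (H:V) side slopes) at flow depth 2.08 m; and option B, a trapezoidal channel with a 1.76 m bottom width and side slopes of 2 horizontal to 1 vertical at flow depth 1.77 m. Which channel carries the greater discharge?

channel A

Channel A: With bottom width b = 4.05 m and side slope z = 0.95: A = (b + zy)y = (4.05 + 0.95×2.08)×2.08 = 12.53 m²; P = b + 2y√(1+z²) = 4.05 + 2×2.08×1.379 = 9.788 m. Hydraulic radius R = A/P = 12.53/9.788 = 1.281 m. Q_A = (1/0.014)·12.53·1.281^(2/3)·√0.00028 = 17.67 m³/s.
Channel B: With bottom width b = 1.76 m and side slope z = 2: A = (b + zy)y = (1.76 + 2×1.77)×1.77 = 9.381 m²; P = b + 2y√(1+z²) = 1.76 + 2×1.77×2.236 = 9.676 m. Hydraulic radius R = A/P = 9.381/9.676 = 0.9695 m. Q_B = (1/0.014)·9.381·0.9695^(2/3)·√0.00028 = 10.98 m³/s.
Q_A = 17.67 m³/s vs Q_B = 10.98 m³/s, so channel A carries more.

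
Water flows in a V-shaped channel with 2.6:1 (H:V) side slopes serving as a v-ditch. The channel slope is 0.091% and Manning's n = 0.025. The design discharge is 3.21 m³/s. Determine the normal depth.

Manning's equation rearranged: A R^(2/3) = nQ / (1·√S) = 0.025 × 3.21 / (√0.00091) = 2.66.
At y = 1.02 m: A R^(2/3) = 1.649 — too small.
At y = 1.33 m: A R^(2/3) = 3.346 — too large.
At y = 1.22 m: A R^(2/3) = 2.658 — matches.

y_n = 1.22 m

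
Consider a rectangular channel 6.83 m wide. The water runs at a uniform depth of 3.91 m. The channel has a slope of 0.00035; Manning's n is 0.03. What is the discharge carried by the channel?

Q = 24.9 m³/s

Flow area A = b·y = 6.83 × 3.91 = 26.71 m². Wetted perimeter P = b + 2y = 6.83 + 2×3.91 = 14.65 m.
Hydraulic radius R = A/P = 26.71/14.65 = 1.823 m.
Manning's equation: Q = (1/n) A R^(2/3) S^(1/2) = (1/0.03) × 26.71 × 1.823^(2/3) × 0.00035^(1/2) = 24.9 m³/s.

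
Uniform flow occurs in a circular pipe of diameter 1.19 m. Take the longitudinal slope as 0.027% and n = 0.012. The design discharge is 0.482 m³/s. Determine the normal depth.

y_n = 0.741 m

Manning's equation rearranged: A R^(2/3) = nQ / (1·√S) = 0.012 × 0.482 / (√0.00027) = 0.352.
Trying y = 0.515 m: A R^(2/3) = 0.1926 — short.
Trying y = 0.805 m: A R^(2/3) = 0.3964 — over.
Trying y = 0.741 m: A R^(2/3) = 0.3522 — ≈ 0.352.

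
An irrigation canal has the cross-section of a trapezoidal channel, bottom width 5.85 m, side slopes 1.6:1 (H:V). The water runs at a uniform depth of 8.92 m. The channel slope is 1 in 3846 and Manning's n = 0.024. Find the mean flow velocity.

V = 1.84 m/s

With bottom width b = 5.85 m and side slope z = 1.6: A = (b + zy)y = (5.85 + 1.6×8.92)×8.92 = 179.5 m²; P = b + 2y√(1+z²) = 5.85 + 2×8.92×1.887 = 39.51 m.
Hydraulic radius R = A/P = 179.5/39.51 = 4.543 m.
From Manning's equation, V = (1/n) R^(2/3) S^(1/2) = (1/0.024) × 4.543^(2/3) × 0.00026^(1/2) = 1.84 m/s.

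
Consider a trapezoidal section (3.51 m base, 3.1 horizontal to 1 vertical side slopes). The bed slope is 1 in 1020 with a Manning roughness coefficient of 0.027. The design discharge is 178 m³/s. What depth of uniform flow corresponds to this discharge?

y_n = 4.67 m

Manning's equation rearranged: A R^(2/3) = nQ / (1·√S) = 0.027 × 178 / (√0.0009804) = 153.5.
At y = 5.75 m: A R^(2/3) = 254.9 — over.
At y = 3.27 m: A R^(2/3) = 66 — short.
At y = 4.67 m: A R^(2/3) = 153.7 — close enough.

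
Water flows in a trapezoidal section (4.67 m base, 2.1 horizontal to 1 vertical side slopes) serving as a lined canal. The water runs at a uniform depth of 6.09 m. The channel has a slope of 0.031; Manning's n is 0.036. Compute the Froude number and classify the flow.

With bottom width b = 4.67 m and side slope z = 2.1: A = (b + zy)y = (4.67 + 2.1×6.09)×6.09 = 106.3 m²; P = b + 2y√(1+z²) = 4.67 + 2×6.09×2.326 = 33 m.
Hydraulic radius R = A/P = 106.3/33 = 3.222 m.
V = (1/n) R^(2/3) √S = (1/0.036) × 3.222^(2/3) × √0.031 = 10.67 m/s. Hydraulic depth D_h = A/T = 106.3/30.25 = 3.515 m.
Froude number Fr = V/√(g·D_h) = 10.67/√(9.81×3.515) = 1.82, which is greater than 1, so the flow is supercritical.

supercritical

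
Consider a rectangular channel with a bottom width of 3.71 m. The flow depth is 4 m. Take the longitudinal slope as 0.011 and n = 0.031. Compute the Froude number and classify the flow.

Flow area A = b·y = 3.71 × 4 = 14.84 m². Wetted perimeter P = b + 2y = 3.71 + 2×4 = 11.71 m.
Hydraulic radius R = A/P = 14.84/11.71 = 1.267 m.
V = (1/n) R^(2/3) √S = (1/0.031) × 1.267^(2/3) × √0.011 = 3.962 m/s. Hydraulic depth D_h = A/T = 14.84/3.71 = 4 m.
Froude number Fr = V/√(g·D_h) = 3.962/√(9.81×4) = 0.632, which is less than 1, so the flow is subcritical.

subcritical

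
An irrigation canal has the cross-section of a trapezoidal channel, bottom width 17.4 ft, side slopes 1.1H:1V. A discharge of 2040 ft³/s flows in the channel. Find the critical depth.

y_c = 6.52 ft

At critical depth, Q² T / (g A³) = 1, i.e. A³/T = Q²/g = 2040²/32.2 = 129200.
Try y = 5.45 ft: A³/T = 70530 — too small.
Try y = 7.32 ft: A³/T = 193000 — too large.
Try y = 6.52 ft: A³/T = 129500 — matches.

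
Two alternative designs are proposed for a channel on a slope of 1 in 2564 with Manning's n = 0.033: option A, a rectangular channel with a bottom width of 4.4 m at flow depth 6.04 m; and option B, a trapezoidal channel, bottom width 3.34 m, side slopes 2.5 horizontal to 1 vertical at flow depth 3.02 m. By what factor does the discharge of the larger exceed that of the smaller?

1.27

Channel A: Flow area A = b·y = 4.4 × 6.04 = 26.58 m². Wetted perimeter P = b + 2y = 4.4 + 2×6.04 = 16.48 m. Hydraulic radius R = A/P = 26.58/16.48 = 1.613 m. Q_A = (1/0.033)·26.58·1.613^(2/3)·√0.00039 = 21.87 m³/s.
Channel B: With bottom width b = 3.34 m and side slope z = 2.5: A = (b + zy)y = (3.34 + 2.5×3.02)×3.02 = 32.89 m²; P = b + 2y√(1+z²) = 3.34 + 2×3.02×2.693 = 19.6 m. Hydraulic radius R = A/P = 32.89/19.6 = 1.678 m. Q_B = (1/0.033)·32.89·1.678^(2/3)·√0.00039 = 27.79 m³/s.
The larger discharge is 27.79 m³/s and the smaller is 21.87 m³/s; the ratio is 1.27.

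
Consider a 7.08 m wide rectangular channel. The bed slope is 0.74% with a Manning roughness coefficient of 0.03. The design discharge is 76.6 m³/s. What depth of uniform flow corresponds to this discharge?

y_n = 2.8 m

Manning's equation rearranged: A R^(2/3) = nQ / (1·√S) = 0.03 × 76.6 / (√0.0074) = 26.71.
Trying y = 3.22 m: A R^(2/3) = 32.3 — too large.
Trying y = 2.49 m: A R^(2/3) = 22.71 — too small.
Trying y = 2.8 m: A R^(2/3) = 26.7 — matches.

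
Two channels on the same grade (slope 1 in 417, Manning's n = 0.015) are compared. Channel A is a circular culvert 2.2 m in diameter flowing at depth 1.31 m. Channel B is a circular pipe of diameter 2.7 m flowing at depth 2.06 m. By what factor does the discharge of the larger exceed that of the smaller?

Channel A: For a circular section of diameter D = 2.2 m at depth y = 1.31 m, the central angle is θ = 2 arccos(1 − 2y/D) = 3.526 rad. Then A = (D²/8)(θ − sin θ) = 2.36 m² and P = Dθ/2 = 3.878 m. Hydraulic radius R = A/P = 2.36/3.878 = 0.6085 m. Q_A = (1/0.015)·2.36·0.6085^(2/3)·√0.002398 = 5.532 m³/s.
Channel B: For a circular section of diameter D = 2.7 m at depth y = 2.06 m, the central angle is θ = 2 arccos(1 − 2y/D) = 4.249 rad. Then A = (D²/8)(θ − sin θ) = 4.687 m² and P = Dθ/2 = 5.736 m. Hydraulic radius R = A/P = 4.687/5.736 = 0.8171 m. Q_B = (1/0.015)·4.687·0.8171^(2/3)·√0.002398 = 13.37 m³/s.
The larger discharge is 13.37 m³/s and the smaller is 5.532 m³/s; the ratio is 2.42.

2.42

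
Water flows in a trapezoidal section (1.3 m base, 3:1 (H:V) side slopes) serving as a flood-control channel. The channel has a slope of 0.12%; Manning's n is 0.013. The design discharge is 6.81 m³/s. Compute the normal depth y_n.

y_n = 0.941 m

Manning's equation rearranged: A R^(2/3) = nQ / (1·√S) = 0.013 × 6.81 / (√0.0012) = 2.556.
Try y = 0.792 m: A R^(2/3) = 1.739 — too small.
Try y = 1.11 m: A R^(2/3) = 3.727 — too large.
Try y = 0.941 m: A R^(2/3) = 2.557 — matches.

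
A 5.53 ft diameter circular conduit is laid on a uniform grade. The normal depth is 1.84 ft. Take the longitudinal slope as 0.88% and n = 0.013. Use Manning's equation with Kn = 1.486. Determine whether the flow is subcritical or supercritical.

For a circular section of diameter D = 5.53 ft at depth y = 1.84 ft, the central angle is θ = 2 arccos(1 − 2y/D) = 2.459 rad. Then A = (D²/8)(θ − sin θ) = 6.991 ft² and P = Dθ/2 = 6.8 ft.
Hydraulic radius R = A/P = 6.991/6.8 = 1.028 ft.
V = (1.486/n) R^(2/3) √S = (1.486/0.013) × 1.028^(2/3) × √0.0088 = 10.92 ft/s. Hydraulic depth D_h = A/T = 6.991/5.211 = 1.341 ft.
Froude number Fr = V/√(g·D_h) = 10.92/√(32.2×1.341) = 1.66, which is greater than 1, so the flow is supercritical.

supercritical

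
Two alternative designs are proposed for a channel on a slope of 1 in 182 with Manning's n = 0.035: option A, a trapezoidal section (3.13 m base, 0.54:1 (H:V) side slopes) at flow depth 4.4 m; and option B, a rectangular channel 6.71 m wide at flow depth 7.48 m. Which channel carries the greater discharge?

Channel A: With bottom width b = 3.13 m and side slope z = 0.54: A = (b + zy)y = (3.13 + 0.54×4.4)×4.4 = 24.23 m²; P = b + 2y√(1+z²) = 3.13 + 2×4.4×1.136 = 13.13 m. Hydraulic radius R = A/P = 24.23/13.13 = 1.845 m. Q_A = (1/0.035)·24.23·1.845^(2/3)·√0.005495 = 77.18 m³/s.
Channel B: Flow area A = b·y = 6.71 × 7.48 = 50.19 m². Wetted perimeter P = b + 2y = 6.71 + 2×7.48 = 21.67 m. Hydraulic radius R = A/P = 50.19/21.67 = 2.316 m. Q_B = (1/0.035)·50.19·2.316^(2/3)·√0.005495 = 186.1 m³/s.
Q_A = 77.18 m³/s vs Q_B = 186.1 m³/s, so channel B carries more.

channel B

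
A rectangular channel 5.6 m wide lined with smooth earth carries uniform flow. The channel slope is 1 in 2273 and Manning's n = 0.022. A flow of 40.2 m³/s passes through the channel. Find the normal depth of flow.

y_n = 5.08 m

Manning's equation rearranged: A R^(2/3) = nQ / (1·√S) = 0.022 × 40.2 / (√0.0004399) = 42.16.
Trying y = 5.81 m: A R^(2/3) = 49.73 — too large.
Trying y = 5.08 m: A R^(2/3) = 42.17 — ≈ 42.16.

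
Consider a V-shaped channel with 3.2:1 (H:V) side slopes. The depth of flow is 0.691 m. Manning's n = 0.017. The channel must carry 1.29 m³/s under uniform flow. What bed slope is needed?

For a triangular section with side slope z = 3.2: A = zy² = 3.2×0.691² = 1.528 m²; P = 2y√(1+z²) = 2×0.691×3.353 = 4.633 m.
Hydraulic radius R = A/P = 1.528/4.633 = 0.3298 m.
From Manning's equation, S = [nQ / (1 A R^(2/3))]² = [0.017 × 1.29 / (1 × 1.528 × 0.3298^(2/3))]² = 0.000904.

S = 0.000904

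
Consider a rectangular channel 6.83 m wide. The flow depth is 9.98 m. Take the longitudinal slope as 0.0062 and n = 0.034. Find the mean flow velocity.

Flow area A = b·y = 6.83 × 9.98 = 68.16 m². Wetted perimeter P = b + 2y = 6.83 + 2×9.98 = 26.79 m.
Hydraulic radius R = A/P = 68.16/26.79 = 2.544 m.
From Manning's equation, V = (1/n) R^(2/3) S^(1/2) = (1/0.034) × 2.544^(2/3) × 0.0062^(1/2) = 4.32 m/s.

V = 4.32 m/s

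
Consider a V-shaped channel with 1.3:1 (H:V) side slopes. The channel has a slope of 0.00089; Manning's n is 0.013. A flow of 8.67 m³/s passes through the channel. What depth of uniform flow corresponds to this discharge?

y_n = 1.88 m

Manning's equation rearranged: A R^(2/3) = nQ / (1·√S) = 0.013 × 8.67 / (√0.00089) = 3.778.
At y = 1.47 m: A R^(2/3) = 1.96 — low.
At y = 2.07 m: A R^(2/3) = 4.882 — high.
At y = 1.88 m: A R^(2/3) = 3.776 — close enough.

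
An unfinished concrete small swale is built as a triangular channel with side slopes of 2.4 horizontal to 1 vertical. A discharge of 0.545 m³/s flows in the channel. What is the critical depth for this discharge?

At critical depth, Q² T / (g A³) = 1, i.e. A³/T = Q²/g = 0.545²/9.81 = 0.03028.
Trying y = 0.491 m: A³/T = 0.08219 — high.
Trying y = 0.362 m: A³/T = 0.0179 — low.
Trying y = 0.402 m: A³/T = 0.03024 — close enough.

y_c = 0.402 m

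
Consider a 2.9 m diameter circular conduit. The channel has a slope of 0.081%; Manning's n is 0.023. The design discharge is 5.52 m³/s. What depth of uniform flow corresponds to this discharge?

Manning's equation rearranged: A R^(2/3) = nQ / (1·√S) = 0.023 × 5.52 / (√0.00081) = 4.461.
Trying y = 1.57 m: A R^(2/3) = 3.043 — short.
Trying y = 2.25 m: A R^(2/3) = 5.049 — over.
Trying y = 2.03 m: A R^(2/3) = 4.463 — ≈ 4.461.

y_n = 2.03 m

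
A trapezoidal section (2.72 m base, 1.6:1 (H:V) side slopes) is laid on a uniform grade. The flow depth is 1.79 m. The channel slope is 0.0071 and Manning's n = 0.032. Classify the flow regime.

With bottom width b = 2.72 m and side slope z = 1.6: A = (b + zy)y = (2.72 + 1.6×1.79)×1.79 = 9.995 m²; P = b + 2y√(1+z²) = 2.72 + 2×1.79×1.887 = 9.475 m.
Hydraulic radius R = A/P = 9.995/9.475 = 1.055 m.
V = (1/n) R^(2/3) √S = (1/0.032) × 1.055^(2/3) × √0.0071 = 2.729 m/s. Hydraulic depth D_h = A/T = 9.995/8.448 = 1.183 m.
Froude number Fr = V/√(g·D_h) = 2.729/√(9.81×1.183) = 0.801, which is less than 1, so the flow is subcritical.

subcritical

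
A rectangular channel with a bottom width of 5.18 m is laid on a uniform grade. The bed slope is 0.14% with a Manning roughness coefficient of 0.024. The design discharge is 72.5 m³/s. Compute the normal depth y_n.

y_n = 6.04 m

Manning's equation rearranged: A R^(2/3) = nQ / (1·√S) = 0.024 × 72.5 / (√0.0014) = 46.5.
Try y = 7.44 m: A R^(2/3) = 59.56 — high.
Try y = 4.3 m: A R^(2/3) = 30.68 — low.
Try y = 6.04 m: A R^(2/3) = 46.51 — ≈ 46.5.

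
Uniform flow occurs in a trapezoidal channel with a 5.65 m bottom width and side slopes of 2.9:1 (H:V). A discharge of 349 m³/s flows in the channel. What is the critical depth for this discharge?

At critical depth, Q² T / (g A³) = 1, i.e. A³/T = Q²/g = 349²/9.81 = 12420.
At y = 4.72 m: A³/T = 23030 — high.
At y = 3.11 m: A³/T = 4008 — low.
At y = 4.08 m: A³/T = 12380 — close enough.

y_c = 4.08 m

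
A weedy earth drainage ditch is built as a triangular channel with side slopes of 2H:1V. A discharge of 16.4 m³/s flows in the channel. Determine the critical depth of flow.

At critical depth, Q² T / (g A³) = 1, i.e. A³/T = Q²/g = 16.4²/9.81 = 27.42.
Trying y = 2.1 m: A³/T = 81.68 — too large.
Trying y = 1.19 m: A³/T = 4.773 — too small.
Trying y = 1.69 m: A³/T = 27.57 — matches.

y_c = 1.69 m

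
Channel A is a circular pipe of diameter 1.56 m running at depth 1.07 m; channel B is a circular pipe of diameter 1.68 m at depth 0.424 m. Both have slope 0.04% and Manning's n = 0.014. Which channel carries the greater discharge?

channel A

Channel A: For a circular section of diameter D = 1.56 m at depth y = 1.07 m, the central angle is θ = 2 arccos(1 − 2y/D) = 3.903 rad. Then A = (D²/8)(θ − sin θ) = 1.397 m² and P = Dθ/2 = 3.045 m. Hydraulic radius R = A/P = 1.397/3.045 = 0.459 m. Q_A = (1/0.014)·1.397·0.459^(2/3)·√0.0004 = 1.188 m³/s.
Channel B: For a circular section of diameter D = 1.68 m at depth y = 0.424 m, the central angle is θ = 2 arccos(1 − 2y/D) = 2.105 rad. Then A = (D²/8)(θ − sin θ) = 0.4392 m² and P = Dθ/2 = 1.769 m. Hydraulic radius R = A/P = 0.4392/1.769 = 0.2483 m. Q_B = (1/0.014)·0.4392·0.2483^(2/3)·√0.0004 = 0.2479 m³/s.
Q_A = 1.188 m³/s vs Q_B = 0.2479 m³/s, so channel A carries more.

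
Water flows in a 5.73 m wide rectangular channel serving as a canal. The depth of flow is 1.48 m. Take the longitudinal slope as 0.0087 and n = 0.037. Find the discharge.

Flow area A = b·y = 5.73 × 1.48 = 8.48 m². Wetted perimeter P = b + 2y = 5.73 + 2×1.48 = 8.69 m.
Hydraulic radius R = A/P = 8.48/8.69 = 0.9759 m.
Manning's equation: Q = (1/n) A R^(2/3) S^(1/2) = (1/0.037) × 8.48 × 0.9759^(2/3) × 0.0087^(1/2) = 21 m³/s.

Q = 21 m³/s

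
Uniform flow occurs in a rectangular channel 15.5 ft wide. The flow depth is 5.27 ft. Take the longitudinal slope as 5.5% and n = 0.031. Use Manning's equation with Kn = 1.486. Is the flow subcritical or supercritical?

Flow area A = b·y = 15.5 × 5.27 = 81.68 ft². Wetted perimeter P = b + 2y = 15.5 + 2×5.27 = 26.04 ft.
Hydraulic radius R = A/P = 81.68/26.04 = 3.137 ft.
V = (1.486/n) R^(2/3) √S = (1.486/0.031) × 3.137^(2/3) × √0.055 = 24.09 ft/s. Hydraulic depth D_h = A/T = 81.68/15.5 = 5.27 ft.
Froude number Fr = V/√(g·D_h) = 24.09/√(32.2×5.27) = 1.85, which is greater than 1, so the flow is supercritical.

supercritical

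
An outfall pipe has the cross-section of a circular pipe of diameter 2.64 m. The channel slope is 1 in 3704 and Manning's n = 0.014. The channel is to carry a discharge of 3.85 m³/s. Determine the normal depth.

y_n = 1.77 m

Manning's equation rearranged: A R^(2/3) = nQ / (1·√S) = 0.014 × 3.85 / (√0.00027) = 3.28.
Trying y = 2.18 m: A R^(2/3) = 4.177 — too large.
Trying y = 1.57 m: A R^(2/3) = 2.75 — too small.
Trying y = 1.77 m: A R^(2/3) = 3.278 — matches.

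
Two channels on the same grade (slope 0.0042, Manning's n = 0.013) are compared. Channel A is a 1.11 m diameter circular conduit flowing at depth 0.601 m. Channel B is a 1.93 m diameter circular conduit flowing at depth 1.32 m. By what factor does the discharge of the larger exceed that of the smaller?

Channel A: For a circular section of diameter D = 1.11 m at depth y = 0.601 m, the central angle is θ = 2 arccos(1 − 2y/D) = 3.308 rad. Then A = (D²/8)(θ − sin θ) = 0.5348 m² and P = Dθ/2 = 1.836 m. Hydraulic radius R = A/P = 0.5348/1.836 = 0.2914 m. Q_A = (1/0.013)·0.5348·0.2914^(2/3)·√0.0042 = 1.172 m³/s.
Channel B: For a circular section of diameter D = 1.93 m at depth y = 1.32 m, the central angle is θ = 2 arccos(1 − 2y/D) = 3.895 rad. Then A = (D²/8)(θ − sin θ) = 2.132 m² and P = Dθ/2 = 3.759 m. Hydraulic radius R = A/P = 2.132/3.759 = 0.5673 m. Q_B = (1/0.013)·2.132·0.5673^(2/3)·√0.0042 = 7.284 m³/s.
The larger discharge is 7.284 m³/s and the smaller is 1.172 m³/s; the ratio is 6.22.

6.22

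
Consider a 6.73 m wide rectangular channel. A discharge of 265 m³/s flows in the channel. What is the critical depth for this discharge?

For a rectangular channel, critical depth y_c = (q²/g)^(1/3) where q = Q/b = 265/6.73 = 39.38 m²/s.
So y_c = (39.38²/9.81)^(1/3) = 5.41 m.

y_c = 5.41 m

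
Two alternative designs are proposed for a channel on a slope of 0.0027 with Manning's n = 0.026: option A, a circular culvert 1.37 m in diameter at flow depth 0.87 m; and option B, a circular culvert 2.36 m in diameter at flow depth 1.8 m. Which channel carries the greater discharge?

Channel A: For a circular section of diameter D = 1.37 m at depth y = 0.87 m, the central angle is θ = 2 arccos(1 − 2y/D) = 3.689 rad. Then A = (D²/8)(θ − sin θ) = 0.9874 m² and P = Dθ/2 = 2.527 m. Hydraulic radius R = A/P = 0.9874/2.527 = 0.3908 m. Q_A = (1/0.026)·0.9874·0.3908^(2/3)·√0.0027 = 1.055 m³/s.
Channel B: For a circular section of diameter D = 2.36 m at depth y = 1.8 m, the central angle is θ = 2 arccos(1 − 2y/D) = 4.248 rad. Then A = (D²/8)(θ − sin θ) = 3.58 m² and P = Dθ/2 = 5.013 m. Hydraulic radius R = A/P = 3.58/5.013 = 0.7142 m. Q_B = (1/0.026)·3.58·0.7142^(2/3)·√0.0027 = 5.716 m³/s.
Q_A = 1.055 m³/s vs Q_B = 5.716 m³/s, so channel B carries more.

channel B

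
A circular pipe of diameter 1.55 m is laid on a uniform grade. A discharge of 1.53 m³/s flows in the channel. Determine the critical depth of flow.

y_c = 0.626 m

At critical depth, Q² T / (g A³) = 1, i.e. A³/T = Q²/g = 1.53²/9.81 = 0.2386.
At y = 0.754 m: A³/T = 0.4878 — high.
At y = 0.446 m: A³/T = 0.06462 — low.
At y = 0.626 m: A³/T = 0.2392 — ≈ 0.2386.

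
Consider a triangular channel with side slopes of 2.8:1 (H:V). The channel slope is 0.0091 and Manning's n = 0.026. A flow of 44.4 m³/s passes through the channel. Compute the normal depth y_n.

y_n = 2.09 m

Manning's equation rearranged: A R^(2/3) = nQ / (1·√S) = 0.026 × 44.4 / (√0.0091) = 12.1.
Try y = 2.57 m: A R^(2/3) = 21 — over.
Try y = 1.44 m: A R^(2/3) = 4.481 — short.
Try y = 2.09 m: A R^(2/3) = 12.1 — ≈ 12.1.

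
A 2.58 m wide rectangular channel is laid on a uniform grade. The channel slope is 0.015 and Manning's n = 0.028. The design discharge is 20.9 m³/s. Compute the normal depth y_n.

Manning's equation rearranged: A R^(2/3) = nQ / (1·√S) = 0.028 × 20.9 / (√0.015) = 4.778.
At y = 2.56 m: A R^(2/3) = 5.963 — too large.
At y = 2.14 m: A R^(2/3) = 4.777 — ≈ 4.778.

y_n = 2.14 m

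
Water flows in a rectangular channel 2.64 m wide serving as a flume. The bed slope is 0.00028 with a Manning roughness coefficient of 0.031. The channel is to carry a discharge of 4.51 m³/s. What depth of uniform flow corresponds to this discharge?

y_n = 3.29 m

Manning's equation rearranged: A R^(2/3) = nQ / (1·√S) = 0.031 × 4.51 / (√0.00028) = 8.355.
Trying y = 2.86 m: A R^(2/3) = 7.055 — too small.
Trying y = 3.56 m: A R^(2/3) = 9.165 — too large.
Trying y = 3.29 m: A R^(2/3) = 8.347 — ≈ 8.355.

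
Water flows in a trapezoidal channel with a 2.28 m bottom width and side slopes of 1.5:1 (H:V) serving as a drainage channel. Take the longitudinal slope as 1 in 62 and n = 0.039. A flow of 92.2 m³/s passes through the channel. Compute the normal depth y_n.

Manning's equation rearranged: A R^(2/3) = nQ / (1·√S) = 0.039 × 92.2 / (√0.01613) = 28.31.
Trying y = 3.44 m: A R^(2/3) = 37.07 — high.
Trying y = 2.09 m: A R^(2/3) = 12.44 — low.
Trying y = 3.05 m: A R^(2/3) = 28.3 — matches.

y_n = 3.05 m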